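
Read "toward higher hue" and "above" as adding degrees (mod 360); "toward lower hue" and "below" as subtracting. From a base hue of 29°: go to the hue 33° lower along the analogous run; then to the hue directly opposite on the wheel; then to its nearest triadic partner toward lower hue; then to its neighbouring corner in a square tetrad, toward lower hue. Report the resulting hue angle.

326°

29 − 33 = -4 → -4 + 360 = 356°   (analog 33° ↓)
356 + 180 = 536 → 536 − 360 = 176°   (complement)
176 − 120 = 56°   (triadic ↓)
56 − 90 = -34 → -34 + 360 = 326°   (square ↓)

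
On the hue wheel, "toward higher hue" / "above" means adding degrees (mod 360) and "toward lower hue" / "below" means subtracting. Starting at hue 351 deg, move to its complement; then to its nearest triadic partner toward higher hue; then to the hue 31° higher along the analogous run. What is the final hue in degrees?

322°

351 + 180 = 531 → 531 − 360 = 171°   (complement)
171 + 120 = 291°   (triadic ↑)
291 + 31 = 322°   (analog 31° ↑)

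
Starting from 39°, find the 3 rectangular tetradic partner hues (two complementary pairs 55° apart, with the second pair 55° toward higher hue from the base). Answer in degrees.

39 + 55 = 94°
39 + 180 = 219°
39 + 235 = 274°

94°, 219° and 274°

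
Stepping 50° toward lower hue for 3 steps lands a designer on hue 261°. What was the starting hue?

51°

3 steps of 50° (toward lower hue) give a net shift of −150°.
Start = end − shift: 261 + 150 = 411 → 411 − 360 = 51°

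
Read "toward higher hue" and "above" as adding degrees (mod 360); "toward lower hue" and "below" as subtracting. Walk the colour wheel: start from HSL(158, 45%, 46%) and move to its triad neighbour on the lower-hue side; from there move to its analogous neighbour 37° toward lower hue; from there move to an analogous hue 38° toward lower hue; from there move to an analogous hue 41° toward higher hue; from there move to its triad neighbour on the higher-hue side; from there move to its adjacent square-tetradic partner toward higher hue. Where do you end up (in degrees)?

triadic ↓ −120°: 158 − 120 = 38°
analog 37° ↓ −37°: 38 − 37 = 1°
analog 38° ↓ −38°: 1 − 38 = -37 → -37 + 360 = 323°
analog 41° ↑ +41°: 323 + 41 = 364 → 364 − 360 = 4°
triadic ↑ +120°: 4 + 120 = 124°
square ↑ +90°: 124 + 90 = 214°

214°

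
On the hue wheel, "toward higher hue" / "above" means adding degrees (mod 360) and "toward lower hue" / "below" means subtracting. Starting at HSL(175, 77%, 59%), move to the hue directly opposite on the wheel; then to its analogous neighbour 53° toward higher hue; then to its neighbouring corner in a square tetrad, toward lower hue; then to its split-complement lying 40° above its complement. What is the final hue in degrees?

complement +180°: 175 + 180 = 355°
analog 53° ↑ +53°: 355 + 53 = 408 → 408 − 360 = 48°
square ↓ −90°: 48 − 90 = -42 → -42 + 360 = 318°
split-comp 40° ↑ +220°: 318 + 220 = 538 → 538 − 360 = 178°

178°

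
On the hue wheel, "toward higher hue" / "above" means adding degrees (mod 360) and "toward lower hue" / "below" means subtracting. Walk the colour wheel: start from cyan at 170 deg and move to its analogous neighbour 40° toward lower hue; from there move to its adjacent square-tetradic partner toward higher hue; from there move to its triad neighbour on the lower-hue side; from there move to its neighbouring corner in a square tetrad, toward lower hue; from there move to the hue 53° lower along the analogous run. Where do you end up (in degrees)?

317°

170 − 40 = 130°   (analog 40° ↓)
130 + 90 = 220°   (square ↑)
220 − 120 = 100°   (triadic ↓)
100 − 90 = 10°   (square ↓)
10 − 53 = -43 → -43 + 360 = 317°   (analog 53° ↓)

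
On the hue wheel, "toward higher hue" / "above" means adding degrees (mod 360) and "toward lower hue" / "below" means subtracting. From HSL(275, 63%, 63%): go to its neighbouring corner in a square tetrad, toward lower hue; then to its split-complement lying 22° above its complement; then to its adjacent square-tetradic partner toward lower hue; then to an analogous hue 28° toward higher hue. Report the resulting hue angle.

325°

square ↓ −90°: 275 − 90 = 185°
split-comp 22° ↑ +202°: 185 + 202 = 387 → 387 − 360 = 27°
square ↓ −90°: 27 − 90 = -63 → -63 + 360 = 297°
analog 28° ↑ +28°: 297 + 28 = 325°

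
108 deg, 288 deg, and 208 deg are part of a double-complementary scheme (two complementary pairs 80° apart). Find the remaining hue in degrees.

28°

A rectangular tetradic uses two complementary pairs 80° apart: offsets 0°, 80°, 180°, 260°.
Among {108°, 208°, 288°}, 288° and 108° are a 180° pair.
The remaining hue 208° needs its own complement: 208 + 180 = 388 → 388 − 360 = 28°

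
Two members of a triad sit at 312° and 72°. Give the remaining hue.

192°

A triad spaces three hues 120° apart.
The full set is {72°, 192°, 312°}.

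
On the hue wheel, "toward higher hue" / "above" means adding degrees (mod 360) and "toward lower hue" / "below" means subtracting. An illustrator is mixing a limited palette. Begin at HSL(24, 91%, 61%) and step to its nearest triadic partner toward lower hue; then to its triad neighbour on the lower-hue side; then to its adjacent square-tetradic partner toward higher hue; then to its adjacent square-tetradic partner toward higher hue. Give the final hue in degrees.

324°

−120° (triadic ↓): 24 − 120 = -96 → -96 + 360 = 264°
−120° (triadic ↓): 264 − 120 = 144°
+90° (square ↑): 144 + 90 = 234°
+90° (square ↑): 234 + 90 = 324°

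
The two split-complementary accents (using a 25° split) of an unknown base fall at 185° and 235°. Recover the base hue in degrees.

30°

The accents sit 25° either side of the complement, so the complement is their short-arc midpoint on the wheel.
Short-arc midpoint of 185° and 235°: 210°.
Base is 180° from the complement: 210 − 180 = 30°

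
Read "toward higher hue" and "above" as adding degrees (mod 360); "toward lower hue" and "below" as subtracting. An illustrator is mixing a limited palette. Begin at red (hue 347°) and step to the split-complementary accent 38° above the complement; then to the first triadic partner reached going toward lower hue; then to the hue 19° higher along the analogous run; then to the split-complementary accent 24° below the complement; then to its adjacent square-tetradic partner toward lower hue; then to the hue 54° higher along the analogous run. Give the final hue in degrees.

224°

347 + 218 = 565 → 565 − 360 = 205°   (split-comp 38° ↑)
205 − 120 = 85°   (triadic ↓)
85 + 19 = 104°   (analog 19° ↑)
104 + 156 = 260°   (split-comp 24° ↓)
260 − 90 = 170°   (square ↓)
170 + 54 = 224°   (analog 54° ↑)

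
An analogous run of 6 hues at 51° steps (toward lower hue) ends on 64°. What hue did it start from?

5 steps of 51° (toward lower hue) give a net shift of −255°.
Start = end − shift: 64 + 255 = 319°

319°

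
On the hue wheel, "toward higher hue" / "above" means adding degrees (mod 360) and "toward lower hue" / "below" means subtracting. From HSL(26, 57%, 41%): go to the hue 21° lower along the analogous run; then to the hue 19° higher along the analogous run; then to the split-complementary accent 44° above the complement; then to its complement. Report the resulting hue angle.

analog 21° ↓ −21°: 26 − 21 = 5°
analog 19° ↑ +19°: 5 + 19 = 24°
split-comp 44° ↑ +224°: 24 + 224 = 248°
complement +180°: 248 + 180 = 428 → 428 − 360 = 68°

68°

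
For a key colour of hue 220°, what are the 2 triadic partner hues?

340° and 100°

A triad places three hues 120° apart.
220 + 120 = 340°
220 + 240 = 460 → 460 − 360 = 100°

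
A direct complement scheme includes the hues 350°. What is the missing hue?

170°

The complement sits 180° across the wheel.
The full set through 350° is {170°, 350°}.
Given {350°}, the missing hue is 170°.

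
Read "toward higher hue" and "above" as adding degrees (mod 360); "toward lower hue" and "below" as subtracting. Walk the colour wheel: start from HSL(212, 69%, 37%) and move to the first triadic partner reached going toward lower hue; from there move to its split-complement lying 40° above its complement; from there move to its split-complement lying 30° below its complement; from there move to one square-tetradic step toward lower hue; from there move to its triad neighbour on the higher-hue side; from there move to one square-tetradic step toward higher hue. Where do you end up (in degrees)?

222°

−120° (triadic ↓): 212 − 120 = 92°
+220° (split-comp 40° ↑): 92 + 220 = 312°
+150° (split-comp 30° ↓): 312 + 150 = 462 → 462 − 360 = 102°
−90° (square ↓): 102 − 90 = 12°
+120° (triadic ↑): 12 + 120 = 132°
+90° (square ↑): 132 + 90 = 222°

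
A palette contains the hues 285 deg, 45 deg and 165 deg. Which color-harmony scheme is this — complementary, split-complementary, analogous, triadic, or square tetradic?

Sort the hues: 45°, 165°, 285°.
Successive gaps around the wheel: 120°, 120°, 120°.
Three hues equally spaced 120° apart form a triad.

triadic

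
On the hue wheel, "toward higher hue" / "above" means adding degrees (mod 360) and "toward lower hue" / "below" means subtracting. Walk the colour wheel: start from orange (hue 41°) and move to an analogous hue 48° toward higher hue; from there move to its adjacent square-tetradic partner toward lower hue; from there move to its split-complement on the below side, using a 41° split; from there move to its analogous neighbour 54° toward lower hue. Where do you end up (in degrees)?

84°

41 + 48 = 89°   (analog 48° ↑)
89 − 90 = -1 → -1 + 360 = 359°   (square ↓)
359 + 139 = 498 → 498 − 360 = 138°   (split-comp 41° ↓)
138 − 54 = 84°   (analog 54° ↓)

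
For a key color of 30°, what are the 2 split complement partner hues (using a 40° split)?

170° and 250°

Split-complementary hues sit 40° either side of the complement.
Complement of 30°: 30 + 180 = 210°
210 − 40 = 170°
210 + 40 = 250°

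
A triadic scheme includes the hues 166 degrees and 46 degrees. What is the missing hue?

A triad places three hues 120° apart.
The full set through 46° is {46°, 166°, 286°}.
Given {46°, 166°}, the missing hue is 286°.

286°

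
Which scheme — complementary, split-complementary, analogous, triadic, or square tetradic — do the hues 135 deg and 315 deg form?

complementary

Sort the hues: 135°, 315°.
Successive gaps around the wheel: 180°, 180°.
Two hues 180° apart are complementary.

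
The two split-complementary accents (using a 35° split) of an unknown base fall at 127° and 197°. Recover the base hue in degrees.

The accents sit 35° either side of the complement, so the complement is their short-arc midpoint on the wheel.
Short-arc midpoint of 127° and 197°: 162°.
Base is 180° from the complement: 162 − 180 = -18 → -18 + 360 = 342°

342°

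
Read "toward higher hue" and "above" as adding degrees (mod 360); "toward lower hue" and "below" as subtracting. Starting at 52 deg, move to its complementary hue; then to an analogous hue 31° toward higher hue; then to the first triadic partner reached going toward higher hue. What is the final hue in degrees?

23°

+180° (complement): 52 + 180 = 232°
+31° (analog 31° ↑): 232 + 31 = 263°
+120° (triadic ↑): 263 + 120 = 383 → 383 − 360 = 23°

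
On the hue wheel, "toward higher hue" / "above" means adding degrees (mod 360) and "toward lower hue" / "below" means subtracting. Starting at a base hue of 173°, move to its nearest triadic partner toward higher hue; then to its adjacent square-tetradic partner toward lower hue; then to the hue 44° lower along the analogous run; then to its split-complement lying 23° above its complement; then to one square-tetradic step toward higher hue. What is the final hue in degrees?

+120° (triadic ↑): 173 + 120 = 293°
−90° (square ↓): 293 − 90 = 203°
−44° (analog 44° ↓): 203 − 44 = 159°
+203° (split-comp 23° ↑): 159 + 203 = 362 → 362 − 360 = 2°
+90° (square ↑): 2 + 90 = 92°

92°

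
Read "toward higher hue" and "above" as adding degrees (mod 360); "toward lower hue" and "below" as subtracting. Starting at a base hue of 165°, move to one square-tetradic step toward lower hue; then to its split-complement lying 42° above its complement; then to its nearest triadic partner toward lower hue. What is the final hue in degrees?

177°

square ↓ −90°: 165 − 90 = 75°
split-comp 42° ↑ +222°: 75 + 222 = 297°
triadic ↓ −120°: 297 − 120 = 177°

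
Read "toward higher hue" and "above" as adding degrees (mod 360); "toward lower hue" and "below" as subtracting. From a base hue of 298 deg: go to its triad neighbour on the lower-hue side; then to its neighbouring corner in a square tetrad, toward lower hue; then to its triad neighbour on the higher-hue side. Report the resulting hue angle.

triadic ↓ −120°: 298 − 120 = 178°
square ↓ −90°: 178 − 90 = 88°
triadic ↑ +120°: 88 + 120 = 208°

208°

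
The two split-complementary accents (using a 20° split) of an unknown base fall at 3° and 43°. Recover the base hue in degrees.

The accents sit 20° either side of the complement, so the complement is their short-arc midpoint on the wheel.
Short-arc midpoint of 3° and 43°: 23°.
Base is 180° from the complement: 23 − 180 = -157 → -157 + 360 = 203°

203°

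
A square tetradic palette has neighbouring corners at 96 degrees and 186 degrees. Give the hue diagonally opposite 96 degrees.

276°

A square tetradic scheme places four hues 90° apart; opposite corners are 180° apart.
96 + 180 = 276°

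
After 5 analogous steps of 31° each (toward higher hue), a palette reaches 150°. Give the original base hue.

355°

5 steps of 31° (toward higher hue) give a net shift of +155°.
Start = end − shift: 150 − 155 = -5 → -5 + 360 = 355°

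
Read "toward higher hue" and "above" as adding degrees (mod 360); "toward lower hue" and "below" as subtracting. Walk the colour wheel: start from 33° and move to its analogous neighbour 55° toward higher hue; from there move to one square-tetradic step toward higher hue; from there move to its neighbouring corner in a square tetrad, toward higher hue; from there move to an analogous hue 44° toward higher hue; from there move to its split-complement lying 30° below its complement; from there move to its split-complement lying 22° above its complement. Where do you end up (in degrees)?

analog 55° ↑ +55°: 33 + 55 = 88°
square ↑ +90°: 88 + 90 = 178°
square ↑ +90°: 178 + 90 = 268°
analog 44° ↑ +44°: 268 + 44 = 312°
split-comp 30° ↓ +150°: 312 + 150 = 462 → 462 − 360 = 102°
split-comp 22° ↑ +202°: 102 + 202 = 304°

304°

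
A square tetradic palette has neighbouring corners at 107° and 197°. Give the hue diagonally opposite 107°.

A square tetradic scheme places four hues 90° apart; opposite corners are 180° apart.
107 + 180 = 287°

287°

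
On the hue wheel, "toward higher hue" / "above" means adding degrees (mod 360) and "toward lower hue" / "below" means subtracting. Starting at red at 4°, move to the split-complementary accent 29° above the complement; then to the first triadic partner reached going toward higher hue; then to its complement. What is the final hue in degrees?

+209° (split-comp 29° ↑): 4 + 209 = 213°
+120° (triadic ↑): 213 + 120 = 333°
+180° (complement): 333 + 180 = 513 → 513 − 360 = 153°

153°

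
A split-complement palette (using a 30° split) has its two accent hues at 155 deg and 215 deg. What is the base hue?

5°

The accents sit 30° either side of the complement, so the complement is their short-arc midpoint on the wheel.
Short-arc midpoint of 155° and 215°: 185°.
Base is 180° from the complement: 185 − 180 = 5°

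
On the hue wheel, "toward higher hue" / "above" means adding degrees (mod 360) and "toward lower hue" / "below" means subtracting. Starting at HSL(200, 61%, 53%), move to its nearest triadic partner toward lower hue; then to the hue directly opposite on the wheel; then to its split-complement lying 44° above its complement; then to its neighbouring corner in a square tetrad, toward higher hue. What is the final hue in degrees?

214°

triadic ↓ −120°: 200 − 120 = 80°
complement +180°: 80 + 180 = 260°
split-comp 44° ↑ +224°: 260 + 224 = 484 → 484 − 360 = 124°
square ↑ +90°: 124 + 90 = 214°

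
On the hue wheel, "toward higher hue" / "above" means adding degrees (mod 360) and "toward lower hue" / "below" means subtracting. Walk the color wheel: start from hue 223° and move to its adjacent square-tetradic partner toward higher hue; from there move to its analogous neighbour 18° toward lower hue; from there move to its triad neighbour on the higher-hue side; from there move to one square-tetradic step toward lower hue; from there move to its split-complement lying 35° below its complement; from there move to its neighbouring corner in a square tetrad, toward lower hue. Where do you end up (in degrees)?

20°

square ↑ +90°: 223 + 90 = 313°
analog 18° ↓ −18°: 313 − 18 = 295°
triadic ↑ +120°: 295 + 120 = 415 → 415 − 360 = 55°
square ↓ −90°: 55 − 90 = -35 → -35 + 360 = 325°
split-comp 35° ↓ +145°: 325 + 145 = 470 → 470 − 360 = 110°
square ↓ −90°: 110 − 90 = 20°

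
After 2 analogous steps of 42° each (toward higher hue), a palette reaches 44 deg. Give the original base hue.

2 steps of 42° (toward higher hue) give a net shift of +84°.
Start = end − shift: 44 − 84 = -40 → -40 + 360 = 320°

320°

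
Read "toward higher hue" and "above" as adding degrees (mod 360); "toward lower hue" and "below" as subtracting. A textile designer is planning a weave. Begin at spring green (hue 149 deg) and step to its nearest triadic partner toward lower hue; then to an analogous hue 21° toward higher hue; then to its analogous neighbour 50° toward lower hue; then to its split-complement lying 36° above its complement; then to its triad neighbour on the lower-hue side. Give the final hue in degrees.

149 − 120 = 29°   (triadic ↓)
29 + 21 = 50°   (analog 21° ↑)
50 − 50 = 0°   (analog 50° ↓)
0 + 216 = 216°   (split-comp 36° ↑)
216 − 120 = 96°   (triadic ↓)

96°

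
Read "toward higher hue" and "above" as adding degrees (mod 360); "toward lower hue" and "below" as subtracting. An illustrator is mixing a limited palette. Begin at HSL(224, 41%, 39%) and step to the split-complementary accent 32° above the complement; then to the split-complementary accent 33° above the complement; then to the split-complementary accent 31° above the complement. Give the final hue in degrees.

split-comp 32° ↑ +212°: 224 + 212 = 436 → 436 − 360 = 76°
split-comp 33° ↑ +213°: 76 + 213 = 289°
split-comp 31° ↑ +211°: 289 + 211 = 500 → 500 − 360 = 140°

140°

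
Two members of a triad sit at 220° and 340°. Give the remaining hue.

100°

A triad spaces three hues 120° apart.
The full set is {100°, 220°, 340°}.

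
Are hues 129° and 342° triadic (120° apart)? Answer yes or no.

Angular distance: |129 − 342| = 213; shorter arc = 360 − 213 = 147°.
Triadic (120° apart) requires 120°.

no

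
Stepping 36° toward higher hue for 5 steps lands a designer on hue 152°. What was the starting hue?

332°

5 steps of 36° (toward higher hue) give a net shift of +180°.
Start = end − shift: 152 − 180 = -28 → -28 + 360 = 332°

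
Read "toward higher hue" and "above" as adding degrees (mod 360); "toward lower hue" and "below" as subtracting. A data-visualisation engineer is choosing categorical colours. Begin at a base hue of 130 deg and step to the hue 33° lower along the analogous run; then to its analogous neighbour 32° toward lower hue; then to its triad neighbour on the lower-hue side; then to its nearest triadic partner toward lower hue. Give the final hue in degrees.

185°

analog 33° ↓ −33°: 130 − 33 = 97°
analog 32° ↓ −32°: 97 − 32 = 65°
triadic ↓ −120°: 65 − 120 = -55 → -55 + 360 = 305°
triadic ↓ −120°: 305 − 120 = 185°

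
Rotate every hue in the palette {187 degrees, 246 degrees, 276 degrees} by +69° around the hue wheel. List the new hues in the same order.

256°, 315°, 345°

187 + 69 = 256°
246 + 69 = 315°
276 + 69 = 345°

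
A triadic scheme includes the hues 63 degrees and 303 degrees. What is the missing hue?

183°

A triad places three hues 120° apart.
The full set through 63° is {63°, 183°, 303°}.
Given {63°, 303°}, the missing hue is 183°.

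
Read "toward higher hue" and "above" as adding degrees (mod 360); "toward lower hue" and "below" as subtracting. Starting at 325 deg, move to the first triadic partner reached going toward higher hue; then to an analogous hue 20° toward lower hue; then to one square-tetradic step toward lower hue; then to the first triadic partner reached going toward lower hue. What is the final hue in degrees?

215°

triadic ↑ +120°: 325 + 120 = 445 → 445 − 360 = 85°
analog 20° ↓ −20°: 85 − 20 = 65°
square ↓ −90°: 65 − 90 = -25 → -25 + 360 = 335°
triadic ↓ −120°: 335 − 120 = 215°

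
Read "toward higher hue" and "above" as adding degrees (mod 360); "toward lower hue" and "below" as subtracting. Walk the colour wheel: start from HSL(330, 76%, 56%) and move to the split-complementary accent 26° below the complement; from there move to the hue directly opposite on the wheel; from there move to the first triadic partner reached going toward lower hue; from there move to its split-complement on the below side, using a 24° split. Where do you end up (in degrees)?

340°

330 + 154 = 484 → 484 − 360 = 124°   (split-comp 26° ↓)
124 + 180 = 304°   (complement)
304 − 120 = 184°   (triadic ↓)
184 + 156 = 340°   (split-comp 24° ↓)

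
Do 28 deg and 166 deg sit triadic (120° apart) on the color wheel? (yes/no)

no

Angular distance: |28 − 166| = 138 = 138°.
Triadic (120° apart) requires 120°.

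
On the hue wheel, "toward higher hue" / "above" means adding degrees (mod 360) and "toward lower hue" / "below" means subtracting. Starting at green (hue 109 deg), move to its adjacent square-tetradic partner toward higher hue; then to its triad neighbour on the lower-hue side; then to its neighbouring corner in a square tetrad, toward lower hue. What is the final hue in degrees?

349°

109 + 90 = 199°   (square ↑)
199 − 120 = 79°   (triadic ↓)
79 − 90 = -11 → -11 + 360 = 349°   (square ↓)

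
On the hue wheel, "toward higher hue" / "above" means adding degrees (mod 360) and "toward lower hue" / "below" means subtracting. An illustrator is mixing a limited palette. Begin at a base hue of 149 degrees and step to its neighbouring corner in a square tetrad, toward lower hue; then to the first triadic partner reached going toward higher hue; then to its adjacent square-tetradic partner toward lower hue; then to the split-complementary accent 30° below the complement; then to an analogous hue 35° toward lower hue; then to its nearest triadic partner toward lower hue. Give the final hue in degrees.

84°

−90° (square ↓): 149 − 90 = 59°
+120° (triadic ↑): 59 + 120 = 179°
−90° (square ↓): 179 − 90 = 89°
+150° (split-comp 30° ↓): 89 + 150 = 239°
−35° (analog 35° ↓): 239 − 35 = 204°
−120° (triadic ↓): 204 − 120 = 84°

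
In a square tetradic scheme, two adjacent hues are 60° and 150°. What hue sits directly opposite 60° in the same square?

A square tetradic scheme places four hues 90° apart; opposite corners are 180° apart.
60 + 180 = 240°

240°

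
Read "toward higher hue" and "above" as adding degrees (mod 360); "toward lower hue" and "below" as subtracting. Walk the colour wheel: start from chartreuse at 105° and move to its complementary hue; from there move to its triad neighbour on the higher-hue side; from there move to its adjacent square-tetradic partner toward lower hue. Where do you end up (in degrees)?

complement +180°: 105 + 180 = 285°
triadic ↑ +120°: 285 + 120 = 405 → 405 − 360 = 45°
square ↓ −90°: 45 − 90 = -45 → -45 + 360 = 315°

315°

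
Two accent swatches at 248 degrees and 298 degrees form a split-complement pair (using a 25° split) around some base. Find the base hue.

The accents sit 25° either side of the complement, so the complement is their short-arc midpoint on the wheel.
Short-arc midpoint of 248° and 298°: 273°.
Base is 180° from the complement: 273 − 180 = 93°

93°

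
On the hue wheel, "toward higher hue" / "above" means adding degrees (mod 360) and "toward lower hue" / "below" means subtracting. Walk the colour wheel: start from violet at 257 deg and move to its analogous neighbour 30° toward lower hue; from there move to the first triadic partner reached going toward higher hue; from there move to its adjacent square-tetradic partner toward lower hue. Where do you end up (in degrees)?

257°

analog 30° ↓ −30°: 257 − 30 = 227°
triadic ↑ +120°: 227 + 120 = 347°
square ↓ −90°: 347 − 90 = 257°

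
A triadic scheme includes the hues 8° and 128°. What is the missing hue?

248°

A triad places three hues 120° apart.
The full set through 8° is {8°, 128°, 248°}.
Given {8°, 128°}, the missing hue is 248°.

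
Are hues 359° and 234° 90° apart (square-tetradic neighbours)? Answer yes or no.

Angular distance: |359 − 234| = 125 = 125°.
90° apart (square-tetradic neighbours) requires 90°.

no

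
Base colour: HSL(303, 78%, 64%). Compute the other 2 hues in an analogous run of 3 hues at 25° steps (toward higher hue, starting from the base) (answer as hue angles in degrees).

328° and 353°

Analogous hues sit every 25° along the wheel.
303 + 25 = 328°
303 + 50 = 353°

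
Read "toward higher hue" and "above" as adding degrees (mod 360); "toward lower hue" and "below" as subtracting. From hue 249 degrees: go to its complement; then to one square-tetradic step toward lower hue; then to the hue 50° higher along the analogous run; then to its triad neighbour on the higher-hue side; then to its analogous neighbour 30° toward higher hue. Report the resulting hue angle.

179°

+180° (complement): 249 + 180 = 429 → 429 − 360 = 69°
−90° (square ↓): 69 − 90 = -21 → -21 + 360 = 339°
+50° (analog 50° ↑): 339 + 50 = 389 → 389 − 360 = 29°
+120° (triadic ↑): 29 + 120 = 149°
+30° (analog 30° ↑): 149 + 30 = 179°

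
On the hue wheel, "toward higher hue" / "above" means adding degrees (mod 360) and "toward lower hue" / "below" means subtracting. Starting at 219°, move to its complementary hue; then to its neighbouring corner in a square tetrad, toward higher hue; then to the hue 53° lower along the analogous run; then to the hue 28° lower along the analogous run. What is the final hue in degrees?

219 + 180 = 399 → 399 − 360 = 39°   (complement)
39 + 90 = 129°   (square ↑)
129 − 53 = 76°   (analog 53° ↓)
76 − 28 = 48°   (analog 28° ↓)

48°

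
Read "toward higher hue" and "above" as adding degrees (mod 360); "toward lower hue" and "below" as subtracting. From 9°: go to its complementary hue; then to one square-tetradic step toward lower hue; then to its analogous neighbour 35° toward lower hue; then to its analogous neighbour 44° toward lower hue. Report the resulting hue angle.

+180° (complement): 9 + 180 = 189°
−90° (square ↓): 189 − 90 = 99°
−35° (analog 35° ↓): 99 − 35 = 64°
−44° (analog 44° ↓): 64 − 44 = 20°

20°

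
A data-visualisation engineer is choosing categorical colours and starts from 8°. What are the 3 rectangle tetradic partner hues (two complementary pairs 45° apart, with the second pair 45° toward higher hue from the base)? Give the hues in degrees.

A rectangular tetradic uses two complementary pairs 45° apart: offsets 0°, 45°, 180°, 225°.
8 + 45 = 53°
8 + 180 = 188°
8 + 225 = 233°

53°, 188° and 233°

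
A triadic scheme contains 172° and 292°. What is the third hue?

52°

A triad spaces three hues 120° apart.
The full set is {52°, 172°, 292°}.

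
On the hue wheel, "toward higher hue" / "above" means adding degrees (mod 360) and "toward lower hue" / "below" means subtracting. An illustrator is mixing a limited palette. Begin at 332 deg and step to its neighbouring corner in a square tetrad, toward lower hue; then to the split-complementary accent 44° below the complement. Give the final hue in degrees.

−90° (square ↓): 332 − 90 = 242°
+136° (split-comp 44° ↓): 242 + 136 = 378 → 378 − 360 = 18°

18°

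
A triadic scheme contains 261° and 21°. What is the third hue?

A triad spaces three hues 120° apart.
The full set is {21°, 141°, 261°}.

141°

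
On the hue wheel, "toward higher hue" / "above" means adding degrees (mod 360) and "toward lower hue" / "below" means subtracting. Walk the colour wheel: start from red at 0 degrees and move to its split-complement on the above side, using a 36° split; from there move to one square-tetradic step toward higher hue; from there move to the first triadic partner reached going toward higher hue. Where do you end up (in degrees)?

0 + 216 = 216°   (split-comp 36° ↑)
216 + 90 = 306°   (square ↑)
306 + 120 = 426 → 426 − 360 = 66°   (triadic ↑)

66°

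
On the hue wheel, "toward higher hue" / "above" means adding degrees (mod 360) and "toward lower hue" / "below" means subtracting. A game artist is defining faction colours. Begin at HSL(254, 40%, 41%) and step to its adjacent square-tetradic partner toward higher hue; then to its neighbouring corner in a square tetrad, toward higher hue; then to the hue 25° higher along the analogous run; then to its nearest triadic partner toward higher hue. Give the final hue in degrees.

219°

+90° (square ↑): 254 + 90 = 344°
+90° (square ↑): 344 + 90 = 434 → 434 − 360 = 74°
+25° (analog 25° ↑): 74 + 25 = 99°
+120° (triadic ↑): 99 + 120 = 219°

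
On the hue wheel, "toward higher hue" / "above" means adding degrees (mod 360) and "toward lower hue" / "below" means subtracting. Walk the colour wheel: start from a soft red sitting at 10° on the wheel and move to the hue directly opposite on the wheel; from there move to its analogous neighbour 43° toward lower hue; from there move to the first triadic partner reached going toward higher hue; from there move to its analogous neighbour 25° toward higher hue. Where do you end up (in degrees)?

292°

+180° (complement): 10 + 180 = 190°
−43° (analog 43° ↓): 190 − 43 = 147°
+120° (triadic ↑): 147 + 120 = 267°
+25° (analog 25° ↑): 267 + 25 = 292°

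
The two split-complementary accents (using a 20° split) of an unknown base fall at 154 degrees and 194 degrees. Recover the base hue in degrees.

354°

The accents sit 20° either side of the complement, so the complement is their short-arc midpoint on the wheel.
Short-arc midpoint of 154° and 194°: 174°.
Base is 180° from the complement: 174 − 180 = -6 → -6 + 360 = 354°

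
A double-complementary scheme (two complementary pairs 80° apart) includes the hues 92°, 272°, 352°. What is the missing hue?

A rectangular tetradic uses two complementary pairs 80° apart: offsets 0°, 80°, 180°, 260°.
Among {92°, 272°, 352°}, 92° and 272° are a 180° pair.
The remaining hue 352° needs its own complement: 352 + 180 = 532 → 532 − 360 = 172°

172°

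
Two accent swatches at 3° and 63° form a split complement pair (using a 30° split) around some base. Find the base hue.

The accents sit 30° either side of the complement, so the complement is their short-arc midpoint on the wheel.
Short-arc midpoint of 3° and 63°: 33°.
Base is 180° from the complement: 33 − 180 = -147 → -147 + 360 = 213°

213°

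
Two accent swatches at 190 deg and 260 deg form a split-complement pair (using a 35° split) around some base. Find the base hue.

The accents sit 35° either side of the complement, so the complement is their short-arc midpoint on the wheel.
Short-arc midpoint of 190° and 260°: 225°.
Base is 180° from the complement: 225 − 180 = 45°

45°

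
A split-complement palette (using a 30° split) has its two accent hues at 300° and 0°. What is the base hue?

150°

The accents sit 30° either side of the complement, so the complement is their short-arc midpoint on the wheel.
Short-arc midpoint of 300° and 0°: 330°.
Base is 180° from the complement: 330 − 180 = 150°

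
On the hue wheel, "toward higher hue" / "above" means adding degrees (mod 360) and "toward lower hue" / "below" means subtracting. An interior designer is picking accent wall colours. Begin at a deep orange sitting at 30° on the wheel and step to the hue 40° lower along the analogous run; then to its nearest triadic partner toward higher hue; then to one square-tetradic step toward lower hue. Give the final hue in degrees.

−40° (analog 40° ↓): 30 − 40 = -10 → -10 + 360 = 350°
+120° (triadic ↑): 350 + 120 = 470 → 470 − 360 = 110°
−90° (square ↓): 110 − 90 = 20°

20°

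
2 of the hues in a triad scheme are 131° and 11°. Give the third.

251°

A triad places three hues 120° apart.
The full set through 11° is {11°, 131°, 251°}.
Given {11°, 131°}, the missing hue is 251°.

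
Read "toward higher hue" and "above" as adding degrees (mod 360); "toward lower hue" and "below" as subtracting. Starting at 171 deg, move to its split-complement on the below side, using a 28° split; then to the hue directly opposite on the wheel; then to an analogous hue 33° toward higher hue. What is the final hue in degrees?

+152° (split-comp 28° ↓): 171 + 152 = 323°
+180° (complement): 323 + 180 = 503 → 503 − 360 = 143°
+33° (analog 33° ↑): 143 + 33 = 176°

176°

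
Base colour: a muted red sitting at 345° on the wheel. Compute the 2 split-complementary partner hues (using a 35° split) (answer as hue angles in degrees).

Split-complementary hues sit 35° either side of the complement.
Complement of 345°: 345 + 180 = 525 → 525 − 360 = 165°
165 − 35 = 130°
165 + 35 = 200°

130° and 200°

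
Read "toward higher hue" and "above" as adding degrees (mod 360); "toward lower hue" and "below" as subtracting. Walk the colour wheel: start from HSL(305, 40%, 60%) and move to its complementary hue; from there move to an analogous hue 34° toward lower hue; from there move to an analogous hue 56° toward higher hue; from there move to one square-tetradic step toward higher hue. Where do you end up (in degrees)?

305 + 180 = 485 → 485 − 360 = 125°   (complement)
125 − 34 = 91°   (analog 34° ↓)
91 + 56 = 147°   (analog 56° ↑)
147 + 90 = 237°   (square ↑)

237°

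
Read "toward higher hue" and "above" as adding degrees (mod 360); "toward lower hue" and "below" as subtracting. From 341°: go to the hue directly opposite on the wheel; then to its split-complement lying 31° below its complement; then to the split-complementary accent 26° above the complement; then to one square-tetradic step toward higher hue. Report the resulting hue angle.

341 + 180 = 521 → 521 − 360 = 161°   (complement)
161 + 149 = 310°   (split-comp 31° ↓)
310 + 206 = 516 → 516 − 360 = 156°   (split-comp 26° ↑)
156 + 90 = 246°   (square ↑)

246°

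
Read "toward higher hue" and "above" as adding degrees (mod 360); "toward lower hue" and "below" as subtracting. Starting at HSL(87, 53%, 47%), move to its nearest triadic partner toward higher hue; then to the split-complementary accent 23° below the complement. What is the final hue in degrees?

triadic ↑ +120°: 87 + 120 = 207°
split-comp 23° ↓ +157°: 207 + 157 = 364 → 364 − 360 = 4°

4°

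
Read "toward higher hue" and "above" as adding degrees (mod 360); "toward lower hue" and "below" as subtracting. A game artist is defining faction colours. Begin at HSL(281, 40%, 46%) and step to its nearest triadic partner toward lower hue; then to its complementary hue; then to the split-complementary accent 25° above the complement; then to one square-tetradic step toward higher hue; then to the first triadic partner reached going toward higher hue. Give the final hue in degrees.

36°

−120° (triadic ↓): 281 − 120 = 161°
+180° (complement): 161 + 180 = 341°
+205° (split-comp 25° ↑): 341 + 205 = 546 → 546 − 360 = 186°
+90° (square ↑): 186 + 90 = 276°
+120° (triadic ↑): 276 + 120 = 396 → 396 − 360 = 36°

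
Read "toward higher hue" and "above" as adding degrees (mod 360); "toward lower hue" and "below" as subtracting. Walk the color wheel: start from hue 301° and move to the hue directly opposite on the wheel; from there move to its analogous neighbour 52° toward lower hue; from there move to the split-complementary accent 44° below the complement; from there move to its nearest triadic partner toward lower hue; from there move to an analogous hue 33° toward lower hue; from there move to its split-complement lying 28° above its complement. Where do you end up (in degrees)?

complement +180°: 301 + 180 = 481 → 481 − 360 = 121°
analog 52° ↓ −52°: 121 − 52 = 69°
split-comp 44° ↓ +136°: 69 + 136 = 205°
triadic ↓ −120°: 205 − 120 = 85°
analog 33° ↓ −33°: 85 − 33 = 52°
split-comp 28° ↑ +208°: 52 + 208 = 260°

260°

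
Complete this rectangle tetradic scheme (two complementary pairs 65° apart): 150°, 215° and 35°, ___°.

330°

A rectangular tetradic uses two complementary pairs 65° apart: offsets 0°, 65°, 180°, 245°.
Among {35°, 150°, 215°}, 215° and 35° are a 180° pair.
The remaining hue 150° needs its own complement: 150 + 180 = 330°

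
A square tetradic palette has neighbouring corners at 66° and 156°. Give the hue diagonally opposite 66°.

A square tetradic scheme places four hues 90° apart; opposite corners are 180° apart.
66 + 180 = 246°

246°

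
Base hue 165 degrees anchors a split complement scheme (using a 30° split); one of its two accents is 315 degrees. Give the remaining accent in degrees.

15°

Split-complementary hues sit 30° either side of the complement.
Complement of the base 165°: 165 + 180 = 345°
The given accent 315° is 30° one side of 345°; the other accent sits 30° the other side: 345 + 30 = 375 → 375 − 360 = 15°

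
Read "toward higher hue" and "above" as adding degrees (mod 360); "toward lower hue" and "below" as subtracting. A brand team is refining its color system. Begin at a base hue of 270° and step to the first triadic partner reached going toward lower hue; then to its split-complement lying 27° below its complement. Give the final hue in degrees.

303°

270 − 120 = 150°   (triadic ↓)
150 + 153 = 303°   (split-comp 27° ↓)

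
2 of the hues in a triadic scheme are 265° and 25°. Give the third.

A triad places three hues 120° apart.
The full set through 25° is {25°, 145°, 265°}.
Given {25°, 265°}, the missing hue is 145°.

145°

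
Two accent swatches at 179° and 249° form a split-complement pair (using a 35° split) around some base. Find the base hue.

The accents sit 35° either side of the complement, so the complement is their short-arc midpoint on the wheel.
Short-arc midpoint of 179° and 249°: 214°.
Base is 180° from the complement: 214 − 180 = 34°

34°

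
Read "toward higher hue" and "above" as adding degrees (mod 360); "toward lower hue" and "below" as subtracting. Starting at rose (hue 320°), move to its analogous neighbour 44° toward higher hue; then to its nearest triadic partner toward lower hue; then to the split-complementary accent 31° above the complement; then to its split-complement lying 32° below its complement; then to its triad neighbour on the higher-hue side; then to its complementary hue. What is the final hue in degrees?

183°

320 + 44 = 364 → 364 − 360 = 4°   (analog 44° ↑)
4 − 120 = -116 → -116 + 360 = 244°   (triadic ↓)
244 + 211 = 455 → 455 − 360 = 95°   (split-comp 31° ↑)
95 + 148 = 243°   (split-comp 32° ↓)
243 + 120 = 363 → 363 − 360 = 3°   (triadic ↑)
3 + 180 = 183°   (complement)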